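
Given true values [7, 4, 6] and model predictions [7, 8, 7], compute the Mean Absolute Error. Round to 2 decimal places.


Absolute errors: [0, 4, 1]
Sum of absolute errors = 5
MAE = 5 / 3 = 1.67

1.67


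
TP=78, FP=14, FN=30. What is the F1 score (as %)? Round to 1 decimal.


Precision = TP / (TP + FP) = 78 / 92 = 0.8478
Recall = TP / (TP + FN) = 78 / 108 = 0.7222
F1 = 2 * P * R / (P + R)
= 2 * 0.8478 * 0.7222 / (0.8478 + 0.7222)
= 1.2246 / 1.57
= 0.78
As percentage: 78.0%

78.0


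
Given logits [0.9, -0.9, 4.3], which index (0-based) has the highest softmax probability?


Softmax is a monotonic transformation, so it preserves the argmax.
We need to find the index of the maximum logit.
Index 0: 0.9
Index 1: -0.9
Index 2: 4.3
Maximum logit = 4.3 at index 2

2


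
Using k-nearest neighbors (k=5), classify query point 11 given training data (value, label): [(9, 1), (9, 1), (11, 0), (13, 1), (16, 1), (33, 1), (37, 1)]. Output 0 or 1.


Distances from query 11:
Point 11 (class 0): distance = 0
Point 9 (class 1): distance = 2
Point 9 (class 1): distance = 2
Point 13 (class 1): distance = 2
Point 16 (class 1): distance = 5
K=5 nearest neighbors: classes = [0, 1, 1, 1, 1]
Votes for class 1: 4 / 5
Majority vote => class 1

1


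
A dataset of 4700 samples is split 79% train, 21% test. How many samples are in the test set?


Train samples = 4700 * 79% = 3713
Test samples = 4700 - 3713
= 987

987


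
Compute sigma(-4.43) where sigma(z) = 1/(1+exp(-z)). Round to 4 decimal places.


sigmoid(z) = 1 / (1 + exp(-z))
exp(-(-4.43)) = exp(4.43) = 83.9314
1 + 83.9314 = 84.9314
1 / 84.9314 = 0.0118

0.0118


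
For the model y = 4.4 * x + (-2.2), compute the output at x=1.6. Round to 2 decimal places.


y = 4.4 * 1.6 + (-2.2)
= 7.04 + (-2.2)
= 4.84

4.84


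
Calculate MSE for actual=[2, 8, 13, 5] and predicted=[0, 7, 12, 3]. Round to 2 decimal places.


Differences: [2, 1, 1, 2]
Squared errors: [4, 1, 1, 4]
Sum of squared errors = 10
MSE = 10 / 4 = 2.50

2.50


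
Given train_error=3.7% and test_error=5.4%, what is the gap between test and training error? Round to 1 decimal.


Generalization gap = test_error - train_error
= 5.4 - 3.7
= 1.7%
A small gap suggests good generalization.

1.7


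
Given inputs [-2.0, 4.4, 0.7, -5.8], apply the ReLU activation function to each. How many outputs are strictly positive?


ReLU(x) = max(0, x) for each element:
ReLU(-2.0) = 0
ReLU(4.4) = 4.4
ReLU(0.7) = 0.7
ReLU(-5.8) = 0
Active neurons (>0): 2

2


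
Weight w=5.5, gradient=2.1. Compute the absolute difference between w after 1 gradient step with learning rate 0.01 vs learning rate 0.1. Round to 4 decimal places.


With lr=0.01: w_new = 5.5 - 0.01 * 2.1 = 5.479
With lr=0.1: w_new = 5.5 - 0.1 * 2.1 = 5.29
Absolute difference = |5.479 - 5.29|
= 0.1890

0.1890


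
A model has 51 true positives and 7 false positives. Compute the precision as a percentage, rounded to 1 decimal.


Precision = TP / (TP + FP) * 100
= 51 / (51 + 7)
= 51 / 58
= 0.8793
= 87.9%

87.9


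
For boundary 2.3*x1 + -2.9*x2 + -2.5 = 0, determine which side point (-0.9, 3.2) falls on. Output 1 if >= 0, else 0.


Compute 2.3 * -0.9 + -2.9 * 3.2 + -2.5
= -2.07 + -9.28 + -2.5
= -13.85
Since -13.85 < 0, the point is on the negative side.

0


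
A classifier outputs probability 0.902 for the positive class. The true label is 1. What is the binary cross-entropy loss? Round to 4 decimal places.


For y=1: Loss = -log(p)
= -log(0.902)
= -(-0.1031)
= 0.1031

0.1031


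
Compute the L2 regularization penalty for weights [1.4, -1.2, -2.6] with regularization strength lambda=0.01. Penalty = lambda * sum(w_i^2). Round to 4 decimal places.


Squaring each weight:
1.4^2 = 1.96
(-1.2)^2 = 1.44
(-2.6)^2 = 6.76
Sum of squares = 10.16
Penalty = 0.01 * 10.16 = 0.1016

0.1016


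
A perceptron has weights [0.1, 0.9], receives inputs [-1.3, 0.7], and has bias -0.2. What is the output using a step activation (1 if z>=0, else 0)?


z = w . x + b
= 0.1*-1.3 + 0.9*0.7 + -0.2
= -0.13 + 0.63 + -0.2
= 0.5 + -0.2
= 0.3
Since z = 0.3 >= 0, output = 1

1


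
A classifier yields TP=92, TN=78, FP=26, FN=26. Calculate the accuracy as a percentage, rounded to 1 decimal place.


Accuracy = (TP + TN) / (TP + TN + FP + FN) * 100
= (92 + 78) / (92 + 78 + 26 + 26)
= 170 / 222
= 0.7658
= 76.6%

76.6


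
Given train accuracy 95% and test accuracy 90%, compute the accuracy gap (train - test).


Gap = train_accuracy - test_accuracy
= 95 - 90
= 5%
This moderate gap may indicate mild overfitting.

5


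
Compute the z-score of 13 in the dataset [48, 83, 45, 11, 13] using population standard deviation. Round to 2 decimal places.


Mean = (48 + 83 + 45 + 11 + 13) / 5 = 40.0
Variance = sum((x_i - mean)^2) / n = 701.6
Std = sqrt(701.6) = 26.4877
Z = (x - mean) / std
= (13 - 40.0) / 26.4877
= -27.0 / 26.4877
= -1.02

-1.02


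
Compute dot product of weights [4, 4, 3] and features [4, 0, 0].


Element-wise products:
4 * 4 = 16
4 * 0 = 0
3 * 0 = 0
Sum = 16 + 0 + 0
= 16

16


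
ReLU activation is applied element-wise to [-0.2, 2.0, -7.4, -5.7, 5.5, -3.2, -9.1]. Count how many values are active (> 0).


ReLU(x) = max(0, x) for each element:
ReLU(-0.2) = 0
ReLU(2.0) = 2.0
ReLU(-7.4) = 0
ReLU(-5.7) = 0
ReLU(5.5) = 5.5
ReLU(-3.2) = 0
ReLU(-9.1) = 0
Active neurons (>0): 2

2


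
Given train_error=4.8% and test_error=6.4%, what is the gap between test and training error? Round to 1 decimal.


Generalization gap = test_error - train_error
= 6.4 - 4.8
= 1.6%
A small gap suggests good generalization.

1.6


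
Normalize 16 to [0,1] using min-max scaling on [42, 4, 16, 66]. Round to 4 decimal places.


Min = 4, Max = 66
Range = 66 - 4 = 62
Scaled = (x - min) / (max - min)
= (16 - 4) / 62
= 12 / 62
= 0.1935

0.1935


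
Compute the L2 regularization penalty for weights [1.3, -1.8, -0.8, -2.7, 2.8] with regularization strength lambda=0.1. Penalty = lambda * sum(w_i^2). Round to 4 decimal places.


Squaring each weight:
1.3^2 = 1.69
(-1.8)^2 = 3.24
(-0.8)^2 = 0.64
(-2.7)^2 = 7.29
2.8^2 = 7.84
Sum of squares = 20.7
Penalty = 0.1 * 20.7 = 2.0700

2.0700


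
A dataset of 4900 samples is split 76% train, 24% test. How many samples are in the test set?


Train samples = 4900 * 76% = 3724
Test samples = 4900 - 3724
= 1176

1176


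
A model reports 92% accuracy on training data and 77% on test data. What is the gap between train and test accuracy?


Gap = train_accuracy - test_accuracy
= 92 - 77
= 15%
This gap suggests the model is overfitting.

15


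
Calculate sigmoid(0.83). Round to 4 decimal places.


sigmoid(z) = 1 / (1 + exp(-z))
exp(-(0.83)) = exp(-0.83) = 0.436
1 + 0.436 = 1.436
1 / 1.436 = 0.6964

0.6964


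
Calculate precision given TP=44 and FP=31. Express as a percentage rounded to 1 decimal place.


Precision = TP / (TP + FP) * 100
= 44 / (44 + 31)
= 44 / 75
= 0.5867
= 58.7%

58.7


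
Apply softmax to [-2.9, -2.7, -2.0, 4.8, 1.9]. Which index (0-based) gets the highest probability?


Softmax is a monotonic transformation, so it preserves the argmax.
We need to find the index of the maximum logit.
Index 0: -2.9
Index 1: -2.7
Index 2: -2.0
Index 3: 4.8
Index 4: 1.9
Maximum logit = 4.8 at index 3

3


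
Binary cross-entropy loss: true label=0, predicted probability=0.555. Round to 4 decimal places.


For y=0: Loss = -log(1-p)
= -log(1 - 0.555)
= -log(0.445)
= -(-0.8097)
= 0.8097

0.8097


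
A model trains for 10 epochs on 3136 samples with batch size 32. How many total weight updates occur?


Iterations per epoch = 3136 / 32 = 98
Total updates = iterations_per_epoch * epochs
= 98 * 10
= 980

980


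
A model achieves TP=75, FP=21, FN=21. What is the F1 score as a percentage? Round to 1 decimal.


Precision = TP / (TP + FP) = 75 / 96 = 0.7812
Recall = TP / (TP + FN) = 75 / 96 = 0.7812
F1 = 2 * P * R / (P + R)
= 2 * 0.7812 * 0.7812 / (0.7812 + 0.7812)
= 1.2207 / 1.5625
= 0.7812
As percentage: 78.1%

78.1


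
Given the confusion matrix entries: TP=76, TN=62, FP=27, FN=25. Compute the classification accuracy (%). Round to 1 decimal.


Accuracy = (TP + TN) / (TP + TN + FP + FN) * 100
= (76 + 62) / (76 + 62 + 27 + 25)
= 138 / 190
= 0.7263
= 72.6%

72.6


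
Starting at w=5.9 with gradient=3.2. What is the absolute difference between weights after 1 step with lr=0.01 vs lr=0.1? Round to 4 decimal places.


With lr=0.01: w_new = 5.9 - 0.01 * 3.2 = 5.868
With lr=0.1: w_new = 5.9 - 0.1 * 3.2 = 5.58
Absolute difference = |5.868 - 5.58|
= 0.2880

0.2880


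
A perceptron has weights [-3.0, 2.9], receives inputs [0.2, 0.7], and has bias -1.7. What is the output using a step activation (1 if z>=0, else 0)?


z = w . x + b
= -3.0*0.2 + 2.9*0.7 + -1.7
= -0.6 + 2.03 + -1.7
= 1.43 + -1.7
= -0.27
Since z = -0.27 < 0, output = 0

0


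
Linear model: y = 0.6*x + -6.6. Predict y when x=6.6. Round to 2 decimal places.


y = 0.6 * 6.6 + (-6.6)
= 3.96 + (-6.6)
= -2.64

-2.64


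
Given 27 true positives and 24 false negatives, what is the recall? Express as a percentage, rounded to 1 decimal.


Recall = TP / (TP + FN) * 100
= 27 / (27 + 24)
= 27 / 51
= 0.5294
= 52.9%

52.9


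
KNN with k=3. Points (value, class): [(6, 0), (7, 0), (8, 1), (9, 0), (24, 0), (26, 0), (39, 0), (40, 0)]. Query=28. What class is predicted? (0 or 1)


Distances from query 28:
Point 26 (class 0): distance = 2
Point 24 (class 0): distance = 4
Point 39 (class 0): distance = 11
K=3 nearest neighbors: classes = [0, 0, 0]
Votes for class 1: 0 / 3
Majority vote => class 0

0


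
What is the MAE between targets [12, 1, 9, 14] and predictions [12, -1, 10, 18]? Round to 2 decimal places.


Absolute errors: [0, 2, 1, 4]
Sum of absolute errors = 7
MAE = 7 / 4 = 1.75

1.75


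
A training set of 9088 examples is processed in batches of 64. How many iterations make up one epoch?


Iterations per epoch = dataset_size / batch_size
= 9088 / 64
= 142

142


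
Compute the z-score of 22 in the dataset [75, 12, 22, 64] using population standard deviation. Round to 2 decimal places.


Mean = (75 + 12 + 22 + 64) / 4 = 43.25
Variance = sum((x_i - mean)^2) / n = 716.6875
Std = sqrt(716.6875) = 26.771
Z = (x - mean) / std
= (22 - 43.25) / 26.771
= -21.25 / 26.771
= -0.79

-0.79


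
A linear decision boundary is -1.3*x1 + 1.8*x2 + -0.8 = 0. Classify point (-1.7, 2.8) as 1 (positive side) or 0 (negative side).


Compute -1.3 * -1.7 + 1.8 * 2.8 + -0.8
= 2.21 + 5.04 + -0.8
= 6.45
Since 6.45 >= 0, the point is on the positive side.

1


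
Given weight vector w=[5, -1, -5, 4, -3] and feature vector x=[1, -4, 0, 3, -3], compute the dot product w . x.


Element-wise products:
5 * 1 = 5
-1 * -4 = 4
-5 * 0 = 0
4 * 3 = 12
-3 * -3 = 9
Sum = 5 + 4 + 0 + 12 + 9
= 30

30


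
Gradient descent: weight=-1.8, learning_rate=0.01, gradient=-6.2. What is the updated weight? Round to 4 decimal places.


w_new = w_old - lr * gradient
= -1.8 - 0.01 * -6.2
= -1.8 - (-0.062)
= -1.7380

-1.7380


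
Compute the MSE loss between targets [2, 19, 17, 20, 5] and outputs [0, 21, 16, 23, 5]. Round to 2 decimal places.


Differences: [2, -2, 1, -3, 0]
Squared errors: [4, 4, 1, 9, 0]
Sum of squared errors = 18
MSE = 18 / 5 = 3.60

3.60


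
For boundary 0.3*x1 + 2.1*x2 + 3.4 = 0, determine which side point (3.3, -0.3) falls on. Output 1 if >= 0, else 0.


Compute 0.3 * 3.3 + 2.1 * -0.3 + 3.4
= 0.99 + -0.63 + 3.4
= 3.76
Since 3.76 >= 0, the point is on the positive side.

1


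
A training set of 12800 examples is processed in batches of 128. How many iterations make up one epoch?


Iterations per epoch = dataset_size / batch_size
= 12800 / 128
= 100

100


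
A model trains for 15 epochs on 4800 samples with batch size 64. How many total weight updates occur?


Iterations per epoch = 4800 / 64 = 75
Total updates = iterations_per_epoch * epochs
= 75 * 15
= 1125

1125


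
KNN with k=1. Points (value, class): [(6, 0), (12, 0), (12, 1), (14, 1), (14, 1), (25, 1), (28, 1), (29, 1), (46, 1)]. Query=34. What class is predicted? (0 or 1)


Distances from query 34:
Point 29 (class 1): distance = 5
K=1 nearest neighbors: classes = [1]
Votes for class 1: 1 / 1
Majority vote => class 1

1


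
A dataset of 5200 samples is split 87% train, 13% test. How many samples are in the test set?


Train samples = 5200 * 87% = 4524
Test samples = 5200 - 4524
= 676

676


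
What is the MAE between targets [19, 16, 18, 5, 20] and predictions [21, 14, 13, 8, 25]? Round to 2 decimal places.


Absolute errors: [2, 2, 5, 3, 5]
Sum of absolute errors = 17
MAE = 17 / 5 = 3.40

3.40


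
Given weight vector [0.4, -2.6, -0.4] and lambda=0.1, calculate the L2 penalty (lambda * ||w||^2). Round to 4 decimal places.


Squaring each weight:
0.4^2 = 0.16
(-2.6)^2 = 6.76
(-0.4)^2 = 0.16
Sum of squares = 7.08
Penalty = 0.1 * 7.08 = 0.7080

0.7080


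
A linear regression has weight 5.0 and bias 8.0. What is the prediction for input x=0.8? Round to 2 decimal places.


y = 5.0 * 0.8 + (8.0)
= 4.0 + (8.0)
= 12.00

12.00


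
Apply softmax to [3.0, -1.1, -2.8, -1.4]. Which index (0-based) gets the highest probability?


Softmax is a monotonic transformation, so it preserves the argmax.
We need to find the index of the maximum logit.
Index 0: 3.0
Index 1: -1.1
Index 2: -2.8
Index 3: -1.4
Maximum logit = 3.0 at index 0

0


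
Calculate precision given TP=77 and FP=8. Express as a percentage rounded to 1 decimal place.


Precision = TP / (TP + FP) * 100
= 77 / (77 + 8)
= 77 / 85
= 0.9059
= 90.6%

90.6


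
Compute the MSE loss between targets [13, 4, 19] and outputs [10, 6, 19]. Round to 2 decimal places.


Differences: [3, -2, 0]
Squared errors: [9, 4, 0]
Sum of squared errors = 13
MSE = 13 / 3 = 4.33

4.33


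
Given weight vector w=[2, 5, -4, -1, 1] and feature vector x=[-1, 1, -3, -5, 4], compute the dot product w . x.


Element-wise products:
2 * -1 = -2
5 * 1 = 5
-4 * -3 = 12
-1 * -5 = 5
1 * 4 = 4
Sum = -2 + 5 + 12 + 5 + 4
= 24

24


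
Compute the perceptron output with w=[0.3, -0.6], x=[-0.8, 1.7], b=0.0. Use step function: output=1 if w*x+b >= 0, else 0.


z = w . x + b
= 0.3*-0.8 + -0.6*1.7 + 0.0
= -0.24 + -1.02 + 0.0
= -1.26 + 0.0
= -1.26
Since z = -1.26 < 0, output = 0

0


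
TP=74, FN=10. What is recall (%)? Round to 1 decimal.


Recall = TP / (TP + FN) * 100
= 74 / (74 + 10)
= 74 / 84
= 0.881
= 88.1%

88.1


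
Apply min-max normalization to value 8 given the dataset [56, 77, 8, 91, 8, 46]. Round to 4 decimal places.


Min = 8, Max = 91
Range = 91 - 8 = 83
Scaled = (x - min) / (max - min)
= (8 - 8) / 83
= 0 / 83
= 0.0000

0.0000


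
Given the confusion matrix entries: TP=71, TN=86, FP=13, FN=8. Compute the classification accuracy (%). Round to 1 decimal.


Accuracy = (TP + TN) / (TP + TN + FP + FN) * 100
= (71 + 86) / (71 + 86 + 13 + 8)
= 157 / 178
= 0.882
= 88.2%

88.2


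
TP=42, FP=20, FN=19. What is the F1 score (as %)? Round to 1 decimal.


Precision = TP / (TP + FP) = 42 / 62 = 0.6774
Recall = TP / (TP + FN) = 42 / 61 = 0.6885
F1 = 2 * P * R / (P + R)
= 2 * 0.6774 * 0.6885 / (0.6774 + 0.6885)
= 0.9328 / 1.3659
= 0.6829
As percentage: 68.3%

68.3


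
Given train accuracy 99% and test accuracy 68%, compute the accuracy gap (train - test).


Gap = train_accuracy - test_accuracy
= 99 - 68
= 31%
This large gap strongly indicates overfitting.

31


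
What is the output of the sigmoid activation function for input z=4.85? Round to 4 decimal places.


sigmoid(z) = 1 / (1 + exp(-z))
exp(-(4.85)) = exp(-4.85) = 0.0078
1 + 0.0078 = 1.0078
1 / 1.0078 = 0.9922

0.9922


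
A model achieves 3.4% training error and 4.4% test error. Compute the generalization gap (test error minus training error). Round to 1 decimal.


Generalization gap = test_error - train_error
= 4.4 - 3.4
= 1.0%
A small gap suggests good generalization.

1.0


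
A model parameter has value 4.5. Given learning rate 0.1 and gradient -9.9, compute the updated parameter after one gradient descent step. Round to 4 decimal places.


w_new = w_old - lr * gradient
= 4.5 - 0.1 * -9.9
= 4.5 - (-0.99)
= 5.4900

5.4900


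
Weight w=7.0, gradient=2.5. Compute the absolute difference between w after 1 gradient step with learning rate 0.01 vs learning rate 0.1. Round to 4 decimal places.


With lr=0.01: w_new = 7.0 - 0.01 * 2.5 = 6.975
With lr=0.1: w_new = 7.0 - 0.1 * 2.5 = 6.75
Absolute difference = |6.975 - 6.75|
= 0.2250

0.2250


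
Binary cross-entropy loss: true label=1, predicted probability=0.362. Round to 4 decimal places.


For y=1: Loss = -log(p)
= -log(0.362)
= -(-1.0161)
= 1.0161

1.0161


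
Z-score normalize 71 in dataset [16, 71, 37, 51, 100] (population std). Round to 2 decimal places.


Mean = (16 + 71 + 37 + 51 + 100) / 5 = 55.0
Variance = sum((x_i - mean)^2) / n = 828.4
Std = sqrt(828.4) = 28.7819
Z = (x - mean) / std
= (71 - 55.0) / 28.7819
= 16.0 / 28.7819
= 0.56

0.56


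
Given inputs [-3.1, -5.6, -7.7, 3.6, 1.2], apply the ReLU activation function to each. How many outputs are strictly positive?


ReLU(x) = max(0, x) for each element:
ReLU(-3.1) = 0
ReLU(-5.6) = 0
ReLU(-7.7) = 0
ReLU(3.6) = 3.6
ReLU(1.2) = 1.2
Active neurons (>0): 2

2


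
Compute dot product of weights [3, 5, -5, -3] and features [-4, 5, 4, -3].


Element-wise products:
3 * -4 = -12
5 * 5 = 25
-5 * 4 = -20
-3 * -3 = 9
Sum = -12 + 25 + -20 + 9
= 2

2


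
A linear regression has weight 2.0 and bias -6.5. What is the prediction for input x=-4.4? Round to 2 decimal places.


y = 2.0 * -4.4 + (-6.5)
= -8.8 + (-6.5)
= -15.30

-15.30


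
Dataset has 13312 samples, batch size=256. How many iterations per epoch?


Iterations per epoch = dataset_size / batch_size
= 13312 / 256
= 52

52


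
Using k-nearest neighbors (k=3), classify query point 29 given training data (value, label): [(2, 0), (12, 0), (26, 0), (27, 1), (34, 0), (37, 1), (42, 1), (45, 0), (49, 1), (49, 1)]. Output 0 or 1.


Distances from query 29:
Point 27 (class 1): distance = 2
Point 26 (class 0): distance = 3
Point 34 (class 0): distance = 5
K=3 nearest neighbors: classes = [1, 0, 0]
Votes for class 1: 1 / 3
Majority vote => class 0

0


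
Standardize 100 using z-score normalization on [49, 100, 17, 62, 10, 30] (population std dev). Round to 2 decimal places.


Mean = (49 + 100 + 17 + 62 + 10 + 30) / 6 = 44.6667
Variance = sum((x_i - mean)^2) / n = 927.2222
Std = sqrt(927.2222) = 30.4503
Z = (x - mean) / std
= (100 - 44.6667) / 30.4503
= 55.3333 / 30.4503
= 1.82

1.82


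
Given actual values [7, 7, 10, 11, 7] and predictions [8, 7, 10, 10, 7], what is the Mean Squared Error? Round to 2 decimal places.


Differences: [-1, 0, 0, 1, 0]
Squared errors: [1, 0, 0, 1, 0]
Sum of squared errors = 2
MSE = 2 / 5 = 0.40

0.40


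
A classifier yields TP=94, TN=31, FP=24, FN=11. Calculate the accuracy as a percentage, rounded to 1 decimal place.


Accuracy = (TP + TN) / (TP + TN + FP + FN) * 100
= (94 + 31) / (94 + 31 + 24 + 11)
= 125 / 160
= 0.7812
= 78.1%

78.1


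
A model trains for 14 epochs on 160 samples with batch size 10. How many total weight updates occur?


Iterations per epoch = 160 / 10 = 16
Total updates = iterations_per_epoch * epochs
= 16 * 14
= 224

224


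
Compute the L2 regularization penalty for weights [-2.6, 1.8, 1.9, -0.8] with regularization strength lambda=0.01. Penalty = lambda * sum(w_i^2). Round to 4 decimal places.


Squaring each weight:
(-2.6)^2 = 6.76
1.8^2 = 3.24
1.9^2 = 3.61
(-0.8)^2 = 0.64
Sum of squares = 14.25
Penalty = 0.01 * 14.25 = 0.1425

0.1425


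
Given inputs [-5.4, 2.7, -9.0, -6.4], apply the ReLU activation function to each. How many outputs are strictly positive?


ReLU(x) = max(0, x) for each element:
ReLU(-5.4) = 0
ReLU(2.7) = 2.7
ReLU(-9.0) = 0
ReLU(-6.4) = 0
Active neurons (>0): 1

1


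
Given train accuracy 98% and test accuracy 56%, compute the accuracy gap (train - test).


Gap = train_accuracy - test_accuracy
= 98 - 56
= 42%
This large gap strongly indicates overfitting.

42


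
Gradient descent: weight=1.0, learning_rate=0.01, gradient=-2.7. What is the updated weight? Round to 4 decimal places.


w_new = w_old - lr * gradient
= 1.0 - 0.01 * -2.7
= 1.0 - (-0.027)
= 1.0270

1.0270


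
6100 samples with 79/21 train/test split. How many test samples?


Train samples = 6100 * 79% = 4819
Test samples = 6100 - 4819
= 1281

1281


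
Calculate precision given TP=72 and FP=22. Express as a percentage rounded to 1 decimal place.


Precision = TP / (TP + FP) * 100
= 72 / (72 + 22)
= 72 / 94
= 0.766
= 76.6%

76.6


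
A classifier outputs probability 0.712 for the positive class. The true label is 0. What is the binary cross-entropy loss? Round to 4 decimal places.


For y=0: Loss = -log(1-p)
= -log(1 - 0.712)
= -log(0.288)
= -(-1.2448)
= 1.2448

1.2448


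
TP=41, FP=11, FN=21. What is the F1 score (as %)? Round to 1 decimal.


Precision = TP / (TP + FP) = 41 / 52 = 0.7885
Recall = TP / (TP + FN) = 41 / 62 = 0.6613
F1 = 2 * P * R / (P + R)
= 2 * 0.7885 * 0.6613 / (0.7885 + 0.6613)
= 1.0428 / 1.4498
= 0.7193
As percentage: 71.9%

71.9


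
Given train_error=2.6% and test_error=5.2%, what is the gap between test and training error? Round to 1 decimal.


Generalization gap = test_error - train_error
= 5.2 - 2.6
= 2.6%
A moderate gap.

2.6


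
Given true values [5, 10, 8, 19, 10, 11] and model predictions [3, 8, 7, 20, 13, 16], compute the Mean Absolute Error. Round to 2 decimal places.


Absolute errors: [2, 2, 1, 1, 3, 5]
Sum of absolute errors = 14
MAE = 14 / 6 = 2.33

2.33


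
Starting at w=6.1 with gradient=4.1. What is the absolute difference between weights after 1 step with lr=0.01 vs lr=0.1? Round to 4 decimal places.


With lr=0.01: w_new = 6.1 - 0.01 * 4.1 = 6.059
With lr=0.1: w_new = 6.1 - 0.1 * 4.1 = 5.69
Absolute difference = |6.059 - 5.69|
= 0.3690

0.3690


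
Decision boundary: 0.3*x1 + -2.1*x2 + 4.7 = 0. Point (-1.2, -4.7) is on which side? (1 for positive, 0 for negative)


Compute 0.3 * -1.2 + -2.1 * -4.7 + 4.7
= -0.36 + 9.87 + 4.7
= 14.21
Since 14.21 >= 0, the point is on the positive side.

1


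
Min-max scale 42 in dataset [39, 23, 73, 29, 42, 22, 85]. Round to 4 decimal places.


Min = 22, Max = 85
Range = 85 - 22 = 63
Scaled = (x - min) / (max - min)
= (42 - 22) / 63
= 20 / 63
= 0.3175

0.3175


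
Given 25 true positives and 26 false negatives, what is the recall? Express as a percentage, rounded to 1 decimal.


Recall = TP / (TP + FN) * 100
= 25 / (25 + 26)
= 25 / 51
= 0.4902
= 49.0%

49.0


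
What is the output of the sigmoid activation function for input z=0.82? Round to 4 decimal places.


sigmoid(z) = 1 / (1 + exp(-z))
exp(-(0.82)) = exp(-0.82) = 0.4404
1 + 0.4404 = 1.4404
1 / 1.4404 = 0.6942

0.6942


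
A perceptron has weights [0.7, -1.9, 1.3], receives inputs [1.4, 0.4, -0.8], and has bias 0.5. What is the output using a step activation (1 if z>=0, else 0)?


z = w . x + b
= 0.7*1.4 + -1.9*0.4 + 1.3*-0.8 + 0.5
= 0.98 + -0.76 + -1.04 + 0.5
= -0.82 + 0.5
= -0.32
Since z = -0.32 < 0, output = 0

0


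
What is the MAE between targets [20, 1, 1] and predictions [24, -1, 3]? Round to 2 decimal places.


Absolute errors: [4, 2, 2]
Sum of absolute errors = 8
MAE = 8 / 3 = 2.67

2.67


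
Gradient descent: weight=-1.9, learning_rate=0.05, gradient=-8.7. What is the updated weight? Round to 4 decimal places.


w_new = w_old - lr * gradient
= -1.9 - 0.05 * -8.7
= -1.9 - (-0.435)
= -1.4650

-1.4650


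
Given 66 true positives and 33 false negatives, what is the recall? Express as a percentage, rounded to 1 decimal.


Recall = TP / (TP + FN) * 100
= 66 / (66 + 33)
= 66 / 99
= 0.6667
= 66.7%

66.7


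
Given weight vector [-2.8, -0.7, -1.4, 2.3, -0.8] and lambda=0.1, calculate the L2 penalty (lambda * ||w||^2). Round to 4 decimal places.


Squaring each weight:
(-2.8)^2 = 7.84
(-0.7)^2 = 0.49
(-1.4)^2 = 1.96
2.3^2 = 5.29
(-0.8)^2 = 0.64
Sum of squares = 16.22
Penalty = 0.1 * 16.22 = 1.6220

1.6220


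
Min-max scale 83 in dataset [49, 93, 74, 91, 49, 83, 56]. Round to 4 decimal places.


Min = 49, Max = 93
Range = 93 - 49 = 44
Scaled = (x - min) / (max - min)
= (83 - 49) / 44
= 34 / 44
= 0.7727

0.7727


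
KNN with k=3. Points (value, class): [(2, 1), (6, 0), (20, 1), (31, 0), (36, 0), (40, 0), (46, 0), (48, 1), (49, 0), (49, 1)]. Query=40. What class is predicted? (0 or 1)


Distances from query 40:
Point 40 (class 0): distance = 0
Point 36 (class 0): distance = 4
Point 46 (class 0): distance = 6
K=3 nearest neighbors: classes = [0, 0, 0]
Votes for class 1: 0 / 3
Majority vote => class 0

0


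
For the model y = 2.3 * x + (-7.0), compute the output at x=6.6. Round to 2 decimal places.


y = 2.3 * 6.6 + (-7.0)
= 15.18 + (-7.0)
= 8.18

8.18


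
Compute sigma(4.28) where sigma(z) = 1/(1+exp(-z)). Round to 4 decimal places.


sigmoid(z) = 1 / (1 + exp(-z))
exp(-(4.28)) = exp(-4.28) = 0.0138
1 + 0.0138 = 1.0138
1 / 1.0138 = 0.9863

0.9863


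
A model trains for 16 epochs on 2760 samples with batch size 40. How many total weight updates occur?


Iterations per epoch = 2760 / 40 = 69
Total updates = iterations_per_epoch * epochs
= 69 * 16
= 1104

1104


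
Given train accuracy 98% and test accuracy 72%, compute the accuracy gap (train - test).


Gap = train_accuracy - test_accuracy
= 98 - 72
= 26%
This large gap strongly indicates overfitting.

26


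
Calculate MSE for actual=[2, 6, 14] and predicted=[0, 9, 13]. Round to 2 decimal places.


Differences: [2, -3, 1]
Squared errors: [4, 9, 1]
Sum of squared errors = 14
MSE = 14 / 3 = 4.67

4.67


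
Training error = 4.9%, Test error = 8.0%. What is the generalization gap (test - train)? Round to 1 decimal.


Generalization gap = test_error - train_error
= 8.0 - 4.9
= 3.1%
A moderate gap.

3.1


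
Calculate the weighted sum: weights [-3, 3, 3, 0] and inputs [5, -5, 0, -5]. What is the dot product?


Element-wise products:
-3 * 5 = -15
3 * -5 = -15
3 * 0 = 0
0 * -5 = 0
Sum = -15 + -15 + 0 + 0
= -30

-30


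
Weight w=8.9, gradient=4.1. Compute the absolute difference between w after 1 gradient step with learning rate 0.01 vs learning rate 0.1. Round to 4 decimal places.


With lr=0.01: w_new = 8.9 - 0.01 * 4.1 = 8.859
With lr=0.1: w_new = 8.9 - 0.1 * 4.1 = 8.49
Absolute difference = |8.859 - 8.49|
= 0.3690

0.3690


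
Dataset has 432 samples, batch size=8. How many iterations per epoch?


Iterations per epoch = dataset_size / batch_size
= 432 / 8
= 54

54


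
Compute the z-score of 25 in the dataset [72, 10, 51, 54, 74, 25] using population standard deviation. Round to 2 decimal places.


Mean = (72 + 10 + 51 + 54 + 74 + 25) / 6 = 47.6667
Variance = sum((x_i - mean)^2) / n = 544.8889
Std = sqrt(544.8889) = 23.3429
Z = (x - mean) / std
= (25 - 47.6667) / 23.3429
= -22.6667 / 23.3429
= -0.97

-0.97


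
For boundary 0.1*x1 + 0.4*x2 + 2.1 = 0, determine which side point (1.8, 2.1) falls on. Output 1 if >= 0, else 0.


Compute 0.1 * 1.8 + 0.4 * 2.1 + 2.1
= 0.18 + 0.84 + 2.1
= 3.12
Since 3.12 >= 0, the point is on the positive side.

1


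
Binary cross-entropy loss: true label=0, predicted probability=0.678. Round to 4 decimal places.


For y=0: Loss = -log(1-p)
= -log(1 - 0.678)
= -log(0.322)
= -(-1.1332)
= 1.1332

1.1332


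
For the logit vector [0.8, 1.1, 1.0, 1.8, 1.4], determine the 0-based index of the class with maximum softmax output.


Softmax is a monotonic transformation, so it preserves the argmax.
We need to find the index of the maximum logit.
Index 0: 0.8
Index 1: 1.1
Index 2: 1.0
Index 3: 1.8
Index 4: 1.4
Maximum logit = 1.8 at index 3

3


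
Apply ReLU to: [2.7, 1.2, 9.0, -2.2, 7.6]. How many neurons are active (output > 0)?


ReLU(x) = max(0, x) for each element:
ReLU(2.7) = 2.7
ReLU(1.2) = 1.2
ReLU(9.0) = 9.0
ReLU(-2.2) = 0
ReLU(7.6) = 7.6
Active neurons (>0): 4

4


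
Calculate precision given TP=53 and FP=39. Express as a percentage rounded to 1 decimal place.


Precision = TP / (TP + FP) * 100
= 53 / (53 + 39)
= 53 / 92
= 0.5761
= 57.6%

57.6


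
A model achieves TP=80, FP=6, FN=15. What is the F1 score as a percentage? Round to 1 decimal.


Precision = TP / (TP + FP) = 80 / 86 = 0.9302
Recall = TP / (TP + FN) = 80 / 95 = 0.8421
F1 = 2 * P * R / (P + R)
= 2 * 0.9302 * 0.8421 / (0.9302 + 0.8421)
= 1.5667 / 1.7723
= 0.884
As percentage: 88.4%

88.4


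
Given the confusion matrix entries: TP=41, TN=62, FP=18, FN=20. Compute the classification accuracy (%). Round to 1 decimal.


Accuracy = (TP + TN) / (TP + TN + FP + FN) * 100
= (41 + 62) / (41 + 62 + 18 + 20)
= 103 / 141
= 0.7305
= 73.0%

73.0


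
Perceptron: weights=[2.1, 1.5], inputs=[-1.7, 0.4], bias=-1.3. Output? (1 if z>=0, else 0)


z = w . x + b
= 2.1*-1.7 + 1.5*0.4 + -1.3
= -3.57 + 0.6 + -1.3
= -2.97 + -1.3
= -4.27
Since z = -4.27 < 0, output = 0

0


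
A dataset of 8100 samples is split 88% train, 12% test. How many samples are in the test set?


Train samples = 8100 * 88% = 7128
Test samples = 8100 - 7128
= 972

972


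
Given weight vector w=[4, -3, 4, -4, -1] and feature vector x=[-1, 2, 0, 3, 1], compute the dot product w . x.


Element-wise products:
4 * -1 = -4
-3 * 2 = -6
4 * 0 = 0
-4 * 3 = -12
-1 * 1 = -1
Sum = -4 + -6 + 0 + -12 + -1
= -23

-23


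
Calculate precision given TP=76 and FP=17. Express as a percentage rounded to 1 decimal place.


Precision = TP / (TP + FP) * 100
= 76 / (76 + 17)
= 76 / 93
= 0.8172
= 81.7%

81.7


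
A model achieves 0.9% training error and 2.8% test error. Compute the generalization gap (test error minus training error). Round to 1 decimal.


Generalization gap = test_error - train_error
= 2.8 - 0.9
= 1.9%
A small gap suggests good generalization.

1.9


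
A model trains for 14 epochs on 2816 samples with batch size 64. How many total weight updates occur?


Iterations per epoch = 2816 / 64 = 44
Total updates = iterations_per_epoch * epochs
= 44 * 14
= 616

616


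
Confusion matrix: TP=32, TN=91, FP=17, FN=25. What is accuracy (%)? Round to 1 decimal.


Accuracy = (TP + TN) / (TP + TN + FP + FN) * 100
= (32 + 91) / (32 + 91 + 17 + 25)
= 123 / 165
= 0.7455
= 74.5%

74.5


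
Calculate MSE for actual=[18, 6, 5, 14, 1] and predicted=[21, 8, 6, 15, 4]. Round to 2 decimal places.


Differences: [-3, -2, -1, -1, -3]
Squared errors: [9, 4, 1, 1, 9]
Sum of squared errors = 24
MSE = 24 / 5 = 4.80

4.80


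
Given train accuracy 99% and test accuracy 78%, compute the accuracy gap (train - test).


Gap = train_accuracy - test_accuracy
= 99 - 78
= 21%
This large gap strongly indicates overfitting.

21


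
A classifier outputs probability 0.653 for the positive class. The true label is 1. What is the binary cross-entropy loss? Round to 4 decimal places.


For y=1: Loss = -log(p)
= -log(0.653)
= -(-0.4262)
= 0.4262

0.4262


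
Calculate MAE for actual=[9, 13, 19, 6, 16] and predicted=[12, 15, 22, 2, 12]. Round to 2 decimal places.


Absolute errors: [3, 2, 3, 4, 4]
Sum of absolute errors = 16
MAE = 16 / 5 = 3.20

3.20


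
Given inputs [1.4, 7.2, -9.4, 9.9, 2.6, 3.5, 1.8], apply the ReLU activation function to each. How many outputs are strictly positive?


ReLU(x) = max(0, x) for each element:
ReLU(1.4) = 1.4
ReLU(7.2) = 7.2
ReLU(-9.4) = 0
ReLU(9.9) = 9.9
ReLU(2.6) = 2.6
ReLU(3.5) = 3.5
ReLU(1.8) = 1.8
Active neurons (>0): 6

6


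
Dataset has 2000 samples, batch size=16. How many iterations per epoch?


Iterations per epoch = dataset_size / batch_size
= 2000 / 16
= 125

125


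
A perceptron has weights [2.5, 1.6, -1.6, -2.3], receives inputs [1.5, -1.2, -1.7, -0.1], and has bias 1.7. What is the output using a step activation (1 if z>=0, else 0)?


z = w . x + b
= 2.5*1.5 + 1.6*-1.2 + -1.6*-1.7 + -2.3*-0.1 + 1.7
= 3.75 + -1.92 + 2.72 + 0.23 + 1.7
= 4.78 + 1.7
= 6.48
Since z = 6.48 >= 0, output = 1

1


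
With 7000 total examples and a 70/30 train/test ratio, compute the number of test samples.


Train samples = 7000 * 70% = 4900
Test samples = 7000 - 4900
= 2100

2100


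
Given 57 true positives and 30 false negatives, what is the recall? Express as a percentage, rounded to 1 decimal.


Recall = TP / (TP + FN) * 100
= 57 / (57 + 30)
= 57 / 87
= 0.6552
= 65.5%

65.5


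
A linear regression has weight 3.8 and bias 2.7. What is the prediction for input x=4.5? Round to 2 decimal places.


y = 3.8 * 4.5 + (2.7)
= 17.1 + (2.7)
= 19.80

19.80


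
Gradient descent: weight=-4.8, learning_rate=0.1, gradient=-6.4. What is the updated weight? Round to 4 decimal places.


w_new = w_old - lr * gradient
= -4.8 - 0.1 * -6.4
= -4.8 - (-0.64)
= -4.1600

-4.1600


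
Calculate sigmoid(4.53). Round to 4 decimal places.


sigmoid(z) = 1 / (1 + exp(-z))
exp(-(4.53)) = exp(-4.53) = 0.0108
1 + 0.0108 = 1.0108
1 / 1.0108 = 0.9893

0.9893


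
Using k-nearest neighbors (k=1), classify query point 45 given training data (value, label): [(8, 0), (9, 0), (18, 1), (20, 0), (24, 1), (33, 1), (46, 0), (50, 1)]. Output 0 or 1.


Distances from query 45:
Point 46 (class 0): distance = 1
K=1 nearest neighbors: classes = [0]
Votes for class 1: 0 / 1
Majority vote => class 0

0


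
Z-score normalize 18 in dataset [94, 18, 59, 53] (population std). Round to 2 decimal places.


Mean = (94 + 18 + 59 + 53) / 4 = 56.0
Variance = sum((x_i - mean)^2) / n = 726.5
Std = sqrt(726.5) = 26.9537
Z = (x - mean) / std
= (18 - 56.0) / 26.9537
= -38.0 / 26.9537
= -1.41

-1.41


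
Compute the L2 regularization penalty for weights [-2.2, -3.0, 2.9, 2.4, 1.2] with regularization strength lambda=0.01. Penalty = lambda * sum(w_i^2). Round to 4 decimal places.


Squaring each weight:
(-2.2)^2 = 4.84
(-3.0)^2 = 9.0
2.9^2 = 8.41
2.4^2 = 5.76
1.2^2 = 1.44
Sum of squares = 29.45
Penalty = 0.01 * 29.45 = 0.2945

0.2945


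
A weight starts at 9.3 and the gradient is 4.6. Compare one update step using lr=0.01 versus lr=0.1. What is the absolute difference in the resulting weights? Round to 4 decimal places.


With lr=0.01: w_new = 9.3 - 0.01 * 4.6 = 9.254
With lr=0.1: w_new = 9.3 - 0.1 * 4.6 = 8.84
Absolute difference = |9.254 - 8.84|
= 0.4140

0.4140


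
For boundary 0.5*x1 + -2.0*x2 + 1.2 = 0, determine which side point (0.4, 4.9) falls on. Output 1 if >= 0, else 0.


Compute 0.5 * 0.4 + -2.0 * 4.9 + 1.2
= 0.2 + -9.8 + 1.2
= -8.4
Since -8.4 < 0, the point is on the negative side.

0


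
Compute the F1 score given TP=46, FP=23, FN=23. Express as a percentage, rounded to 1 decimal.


Precision = TP / (TP + FP) = 46 / 69 = 0.6667
Recall = TP / (TP + FN) = 46 / 69 = 0.6667
F1 = 2 * P * R / (P + R)
= 2 * 0.6667 * 0.6667 / (0.6667 + 0.6667)
= 0.8889 / 1.3333
= 0.6667
As percentage: 66.7%

66.7


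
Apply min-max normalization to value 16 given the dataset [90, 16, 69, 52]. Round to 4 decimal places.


Min = 16, Max = 90
Range = 90 - 16 = 74
Scaled = (x - min) / (max - min)
= (16 - 16) / 74
= 0 / 74
= 0.0000

0.0000


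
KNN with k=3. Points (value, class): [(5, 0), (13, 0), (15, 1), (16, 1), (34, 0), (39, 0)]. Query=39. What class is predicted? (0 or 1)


Distances from query 39:
Point 39 (class 0): distance = 0
Point 34 (class 0): distance = 5
Point 16 (class 1): distance = 23
K=3 nearest neighbors: classes = [0, 0, 1]
Votes for class 1: 1 / 3
Majority vote => class 0

0


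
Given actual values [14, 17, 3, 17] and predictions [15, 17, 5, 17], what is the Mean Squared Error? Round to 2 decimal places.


Differences: [-1, 0, -2, 0]
Squared errors: [1, 0, 4, 0]
Sum of squared errors = 5
MSE = 5 / 4 = 1.25

1.25


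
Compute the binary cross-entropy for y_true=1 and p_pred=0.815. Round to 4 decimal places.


For y=1: Loss = -log(p)
= -log(0.815)
= -(-0.2046)
= 0.2046

0.2046


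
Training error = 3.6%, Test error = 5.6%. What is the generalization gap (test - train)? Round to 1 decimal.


Generalization gap = test_error - train_error
= 5.6 - 3.6
= 2.0%
A moderate gap.

2.0


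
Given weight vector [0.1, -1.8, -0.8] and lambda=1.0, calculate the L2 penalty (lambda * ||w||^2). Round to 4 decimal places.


Squaring each weight:
0.1^2 = 0.01
(-1.8)^2 = 3.24
(-0.8)^2 = 0.64
Sum of squares = 3.89
Penalty = 1.0 * 3.89 = 3.8900

3.8900


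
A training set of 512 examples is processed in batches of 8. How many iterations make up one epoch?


Iterations per epoch = dataset_size / batch_size
= 512 / 8
= 64

64


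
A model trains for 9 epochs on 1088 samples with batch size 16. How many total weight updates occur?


Iterations per epoch = 1088 / 16 = 68
Total updates = iterations_per_epoch * epochs
= 68 * 9
= 612

612


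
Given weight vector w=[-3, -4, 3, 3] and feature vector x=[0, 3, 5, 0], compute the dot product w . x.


Element-wise products:
-3 * 0 = 0
-4 * 3 = -12
3 * 5 = 15
3 * 0 = 0
Sum = 0 + -12 + 15 + 0
= 3

3


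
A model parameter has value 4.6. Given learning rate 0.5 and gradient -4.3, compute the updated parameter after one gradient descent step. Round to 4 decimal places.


w_new = w_old - lr * gradient
= 4.6 - 0.5 * -4.3
= 4.6 - (-2.15)
= 6.7500

6.7500


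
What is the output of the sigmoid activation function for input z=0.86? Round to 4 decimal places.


sigmoid(z) = 1 / (1 + exp(-z))
exp(-(0.86)) = exp(-0.86) = 0.4232
1 + 0.4232 = 1.4232
1 / 1.4232 = 0.7027

0.7027


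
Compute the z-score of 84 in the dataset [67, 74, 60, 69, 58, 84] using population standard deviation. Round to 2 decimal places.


Mean = (67 + 74 + 60 + 69 + 58 + 84) / 6 = 68.6667
Variance = sum((x_i - mean)^2) / n = 75.8889
Std = sqrt(75.8889) = 8.7114
Z = (x - mean) / std
= (84 - 68.6667) / 8.7114
= 15.3333 / 8.7114
= 1.76

1.76


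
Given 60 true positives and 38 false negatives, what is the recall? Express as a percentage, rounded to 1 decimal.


Recall = TP / (TP + FN) * 100
= 60 / (60 + 38)
= 60 / 98
= 0.6122
= 61.2%

61.2


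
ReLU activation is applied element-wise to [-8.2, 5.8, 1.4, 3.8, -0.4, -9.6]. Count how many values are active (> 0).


ReLU(x) = max(0, x) for each element:
ReLU(-8.2) = 0
ReLU(5.8) = 5.8
ReLU(1.4) = 1.4
ReLU(3.8) = 3.8
ReLU(-0.4) = 0
ReLU(-9.6) = 0
Active neurons (>0): 3

3


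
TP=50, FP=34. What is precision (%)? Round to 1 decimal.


Precision = TP / (TP + FP) * 100
= 50 / (50 + 34)
= 50 / 84
= 0.5952
= 59.5%

59.5


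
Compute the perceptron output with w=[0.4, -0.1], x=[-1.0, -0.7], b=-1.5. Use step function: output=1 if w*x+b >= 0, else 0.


z = w . x + b
= 0.4*-1.0 + -0.1*-0.7 + -1.5
= -0.4 + 0.07 + -1.5
= -0.33 + -1.5
= -1.83
Since z = -1.83 < 0, output = 0

0


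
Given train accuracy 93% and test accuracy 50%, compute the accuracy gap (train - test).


Gap = train_accuracy - test_accuracy
= 93 - 50
= 43%
This large gap strongly indicates overfitting.

43


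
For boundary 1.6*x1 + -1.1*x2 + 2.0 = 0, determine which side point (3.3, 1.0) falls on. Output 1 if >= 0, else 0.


Compute 1.6 * 3.3 + -1.1 * 1.0 + 2.0
= 5.28 + -1.1 + 2.0
= 6.18
Since 6.18 >= 0, the point is on the positive side.

1


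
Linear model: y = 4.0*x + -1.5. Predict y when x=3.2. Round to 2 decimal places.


y = 4.0 * 3.2 + (-1.5)
= 12.8 + (-1.5)
= 11.30

11.30


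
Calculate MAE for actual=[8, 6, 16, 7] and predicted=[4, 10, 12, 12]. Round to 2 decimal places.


Absolute errors: [4, 4, 4, 5]
Sum of absolute errors = 17
MAE = 17 / 4 = 4.25

4.25


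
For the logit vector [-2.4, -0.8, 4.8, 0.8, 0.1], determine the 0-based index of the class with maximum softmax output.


Softmax is a monotonic transformation, so it preserves the argmax.
We need to find the index of the maximum logit.
Index 0: -2.4
Index 1: -0.8
Index 2: 4.8
Index 3: 0.8
Index 4: 0.1
Maximum logit = 4.8 at index 2

2
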